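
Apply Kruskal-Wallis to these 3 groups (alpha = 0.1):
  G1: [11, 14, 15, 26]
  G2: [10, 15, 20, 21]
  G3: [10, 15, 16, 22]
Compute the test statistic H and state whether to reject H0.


Step 1: Combine all N = 12 observations and assign midranks.
sorted (value, group, rank): (10,G2,1.5), (10,G3,1.5), (11,G1,3), (14,G1,4), (15,G1,6), (15,G2,6), (15,G3,6), (16,G3,8), (20,G2,9), (21,G2,10), (22,G3,11), (26,G1,12)
Step 2: Sum ranks within each group.
R_1 = 25 (n_1 = 4)
R_2 = 26.5 (n_2 = 4)
R_3 = 26.5 (n_3 = 4)
Step 3: H = 12/(N(N+1)) * sum(R_i^2/n_i) - 3(N+1)
     = 12/(12*13) * (25^2/4 + 26.5^2/4 + 26.5^2/4) - 3*13
     = 0.076923 * 507.375 - 39
     = 0.028846.
Step 4: Ties present; correction factor C = 1 - 30/(12^3 - 12) = 0.982517. Corrected H = 0.028846 / 0.982517 = 0.029359.
Step 5: Under H0, H ~ chi^2(2); p-value = 0.985428.
Step 6: alpha = 0.1. fail to reject H0.

H = 0.0294, df = 2, p = 0.985428, fail to reject H0.


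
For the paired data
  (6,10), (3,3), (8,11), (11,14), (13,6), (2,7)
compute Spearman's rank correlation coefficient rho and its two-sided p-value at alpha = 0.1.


Step 1: Rank x and y separately (midranks; no ties here).
rank(x): 6->3, 3->2, 8->4, 11->5, 13->6, 2->1
rank(y): 10->4, 3->1, 11->5, 14->6, 6->2, 7->3
Step 2: d_i = R_x(i) - R_y(i); compute d_i^2.
  (3-4)^2=1, (2-1)^2=1, (4-5)^2=1, (5-6)^2=1, (6-2)^2=16, (1-3)^2=4
sum(d^2) = 24.
Step 3: rho = 1 - 6*24 / (6*(6^2 - 1)) = 1 - 144/210 = 0.314286.
Step 4: Under H0, t = rho * sqrt((n-2)/(1-rho^2)) = 0.6621 ~ t(4).
Step 5: Two-sided p-value from the t-distribution with 4 df = 0.544093.
Step 6: alpha = 0.1. fail to reject H0.

rho = 0.3143, p = 0.544093, fail to reject H0 at alpha = 0.1.


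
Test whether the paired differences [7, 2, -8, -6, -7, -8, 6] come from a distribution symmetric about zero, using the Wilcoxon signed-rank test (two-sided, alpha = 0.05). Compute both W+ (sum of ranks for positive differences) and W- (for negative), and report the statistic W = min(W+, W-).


Step 1: Drop any zero differences (none here) and take |d_i|.
|d| = [7, 2, 8, 6, 7, 8, 6]
Step 2: Midrank |d_i| (ties get averaged ranks).
ranks: |7|->4.5, |2|->1, |8|->6.5, |6|->2.5, |7|->4.5, |8|->6.5, |6|->2.5
Step 3: Attach original signs; sum ranks with positive sign and with negative sign.
W+ = 4.5 + 1 + 2.5 = 8
W- = 6.5 + 2.5 + 4.5 + 6.5 = 20
(Check: W+ + W- = 28 should equal n(n+1)/2 = 28.)
Step 4: Test statistic W = min(W+, W-) = 8.
Step 5: Ties in |d|, so use the tie-corrected normal approximation.
        E[W] = n(n+1)/4 = 7*8/4 = 14.
        Tie groups: |d|=6 (t=2), |d|=7 (t=2), |d|=8 (t=2); sum(t^3 - t) = 18.
        Var[W] = n(n+1)(2n+1)/24 - sum(t^3-t)/48 = 840/24 - 18/48 = 34.625.
        z = (W - E[W]) / sqrt(Var[W]) = (8 - 14) / 5.8843 = -1.0197.
        Two-sided p = 2*Phi(z) = 0.307889.
Step 6: alpha = 0.05. fail to reject H0.

W+ = 8, W- = 20, W = min = 8, p = 0.307889, fail to reject H0.


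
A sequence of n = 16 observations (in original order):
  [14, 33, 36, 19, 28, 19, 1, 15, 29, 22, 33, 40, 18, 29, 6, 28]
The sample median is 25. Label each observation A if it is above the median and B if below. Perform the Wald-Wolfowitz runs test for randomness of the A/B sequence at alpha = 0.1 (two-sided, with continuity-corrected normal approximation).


Step 1: Compute median = 25; label A = above, B = below.
Labels in order: BAABABBBABAABABA  (n_A = 8, n_B = 8)
Step 2: Count runs R = 12.
Step 3: Under H0 (random ordering), E[R] = 2*n_A*n_B/(n_A+n_B) + 1 = 2*8*8/16 + 1 = 9.0000.
        Var[R] = 2*n_A*n_B*(2*n_A*n_B - n_A - n_B) / ((n_A+n_B)^2 * (n_A+n_B-1)) = 14336/3840 = 3.7333.
        SD[R] = 1.9322.
Step 4: Continuity-corrected z = (R - 0.5 - E[R]) / SD[R] = (12 - 0.5 - 9.0000) / 1.9322 = 1.2939.
Step 5: Two-sided p-value via normal approximation = 2*(1 - Phi(|z|)) = 0.195709.
Step 6: alpha = 0.1. fail to reject H0.

R = 12, z = 1.2939, p = 0.195709, fail to reject H0.


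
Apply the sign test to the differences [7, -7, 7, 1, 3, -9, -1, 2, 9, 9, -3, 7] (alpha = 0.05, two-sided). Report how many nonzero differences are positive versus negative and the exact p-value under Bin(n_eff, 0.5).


Step 1: Discard zero differences. Original n = 12; n_eff = number of nonzero differences = 12.
Nonzero differences (with sign): +7, -7, +7, +1, +3, -9, -1, +2, +9, +9, -3, +7
Step 2: Count signs: positive = 8, negative = 4.
Step 3: Under H0: P(positive) = 0.5, so the number of positives S ~ Bin(12, 0.5).
Step 4: Two-sided exact p-value = sum of Bin(12,0.5) probabilities at or below the observed probability = 0.387695.
Step 5: alpha = 0.05. fail to reject H0.

n_eff = 12, pos = 8, neg = 4, p = 0.387695, fail to reject H0.


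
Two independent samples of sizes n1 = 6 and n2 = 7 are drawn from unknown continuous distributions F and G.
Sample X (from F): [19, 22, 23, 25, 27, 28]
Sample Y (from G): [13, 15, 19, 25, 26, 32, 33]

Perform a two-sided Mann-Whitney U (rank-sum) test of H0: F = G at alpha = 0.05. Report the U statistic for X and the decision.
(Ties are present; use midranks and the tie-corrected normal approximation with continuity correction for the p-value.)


Step 1: Combine and sort all 13 observations; assign midranks.
sorted (value, group): (13,Y), (15,Y), (19,X), (19,Y), (22,X), (23,X), (25,X), (25,Y), (26,Y), (27,X), (28,X), (32,Y), (33,Y)
ranks: 13->1, 15->2, 19->3.5, 19->3.5, 22->5, 23->6, 25->7.5, 25->7.5, 26->9, 27->10, 28->11, 32->12, 33->13
Step 2: Rank sum for X: R1 = 3.5 + 5 + 6 + 7.5 + 10 + 11 = 43.
Step 3: U_X = R1 - n1(n1+1)/2 = 43 - 6*7/2 = 43 - 21 = 22.
       U_Y = n1*n2 - U_X = 42 - 22 = 20.
Step 4: Ties are present, so use the tie-corrected normal approximation (with continuity correction) for the p-value.
Step 5: p-value = 0.942900; compare to alpha = 0.05. fail to reject H0.

U_X = 22, p = 0.942900, fail to reject H0 at alpha = 0.05.


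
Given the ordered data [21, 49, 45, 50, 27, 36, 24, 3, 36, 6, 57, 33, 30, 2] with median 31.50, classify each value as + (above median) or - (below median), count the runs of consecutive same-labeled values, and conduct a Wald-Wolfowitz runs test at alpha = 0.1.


Step 1: Compute median = 31.50; label A = above, B = below.
Labels in order: BAAABABBABAABB  (n_A = 7, n_B = 7)
Step 2: Count runs R = 9.
Step 3: Under H0 (random ordering), E[R] = 2*n_A*n_B/(n_A+n_B) + 1 = 2*7*7/14 + 1 = 8.0000.
        Var[R] = 2*n_A*n_B*(2*n_A*n_B - n_A - n_B) / ((n_A+n_B)^2 * (n_A+n_B-1)) = 8232/2548 = 3.2308.
        SD[R] = 1.7974.
Step 4: Continuity-corrected z = (R - 0.5 - E[R]) / SD[R] = (9 - 0.5 - 8.0000) / 1.7974 = 0.2782.
Step 5: Two-sided p-value via normal approximation = 2*(1 - Phi(|z|)) = 0.780879.
Step 6: alpha = 0.1. fail to reject H0.

R = 9, z = 0.2782, p = 0.780879, fail to reject H0.


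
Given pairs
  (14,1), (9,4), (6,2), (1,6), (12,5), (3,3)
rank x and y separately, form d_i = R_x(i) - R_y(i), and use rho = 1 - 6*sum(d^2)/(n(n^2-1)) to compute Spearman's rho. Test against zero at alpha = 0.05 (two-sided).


Step 1: Rank x and y separately (midranks; no ties here).
rank(x): 14->6, 9->4, 6->3, 1->1, 12->5, 3->2
rank(y): 1->1, 4->4, 2->2, 6->6, 5->5, 3->3
Step 2: d_i = R_x(i) - R_y(i); compute d_i^2.
  (6-1)^2=25, (4-4)^2=0, (3-2)^2=1, (1-6)^2=25, (5-5)^2=0, (2-3)^2=1
sum(d^2) = 52.
Step 3: rho = 1 - 6*52 / (6*(6^2 - 1)) = 1 - 312/210 = -0.485714.
Step 4: Under H0, t = rho * sqrt((n-2)/(1-rho^2)) = -1.1113 ~ t(4).
Step 5: Two-sided p-value from the t-distribution with 4 df = 0.328723.
Step 6: alpha = 0.05. fail to reject H0.

rho = -0.4857, p = 0.328723, fail to reject H0 at alpha = 0.05.


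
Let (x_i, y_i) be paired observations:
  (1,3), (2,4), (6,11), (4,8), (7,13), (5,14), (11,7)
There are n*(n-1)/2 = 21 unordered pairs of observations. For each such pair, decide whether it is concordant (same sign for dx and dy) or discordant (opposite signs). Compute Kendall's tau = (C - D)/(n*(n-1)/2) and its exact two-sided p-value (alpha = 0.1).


Step 1: Enumerate the 21 unordered pairs (i,j) with i<j and classify each by sign(x_j-x_i) * sign(y_j-y_i).
  (1,2):dx=+1,dy=+1->C; (1,3):dx=+5,dy=+8->C; (1,4):dx=+3,dy=+5->C; (1,5):dx=+6,dy=+10->C
  (1,6):dx=+4,dy=+11->C; (1,7):dx=+10,dy=+4->C; (2,3):dx=+4,dy=+7->C; (2,4):dx=+2,dy=+4->C
  (2,5):dx=+5,dy=+9->C; (2,6):dx=+3,dy=+10->C; (2,7):dx=+9,dy=+3->C; (3,4):dx=-2,dy=-3->C
  (3,5):dx=+1,dy=+2->C; (3,6):dx=-1,dy=+3->D; (3,7):dx=+5,dy=-4->D; (4,5):dx=+3,dy=+5->C
  (4,6):dx=+1,dy=+6->C; (4,7):dx=+7,dy=-1->D; (5,6):dx=-2,dy=+1->D; (5,7):dx=+4,dy=-6->D
  (6,7):dx=+6,dy=-7->D
Step 2: C = 15, D = 6, total pairs = 21.
Step 3: tau = (C - D)/(n(n-1)/2) = (15 - 6)/21 = 0.428571.
Step 4: Exact two-sided p-value (enumerate n! = 5040 permutations of y under H0): p = 0.238889.
Step 5: alpha = 0.1. fail to reject H0.

tau_b = 0.4286 (C=15, D=6), p = 0.238889, fail to reject H0.


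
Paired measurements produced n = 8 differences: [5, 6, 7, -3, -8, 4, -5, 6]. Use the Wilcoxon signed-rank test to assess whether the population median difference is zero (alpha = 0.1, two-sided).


Step 1: Drop any zero differences (none here) and take |d_i|.
|d| = [5, 6, 7, 3, 8, 4, 5, 6]
Step 2: Midrank |d_i| (ties get averaged ranks).
ranks: |5|->3.5, |6|->5.5, |7|->7, |3|->1, |8|->8, |4|->2, |5|->3.5, |6|->5.5
Step 3: Attach original signs; sum ranks with positive sign and with negative sign.
W+ = 3.5 + 5.5 + 7 + 2 + 5.5 = 23.5
W- = 1 + 8 + 3.5 = 12.5
(Check: W+ + W- = 36 should equal n(n+1)/2 = 36.)
Step 4: Test statistic W = min(W+, W-) = 12.5.
Step 5: Ties in |d|, so use the tie-corrected normal approximation.
        E[W] = n(n+1)/4 = 8*9/4 = 18.
        Tie groups: |d|=5 (t=2), |d|=6 (t=2); sum(t^3 - t) = 12.
        Var[W] = n(n+1)(2n+1)/24 - sum(t^3-t)/48 = 1224/24 - 12/48 = 50.75.
        z = (W - E[W]) / sqrt(Var[W]) = (12.5 - 18) / 7.1239 = -0.7720.
        Two-sided p = 2*Phi(z) = 0.440086.
Step 6: alpha = 0.1. fail to reject H0.

W+ = 23.5, W- = 12.5, W = min = 12.5, p = 0.440086, fail to reject H0.


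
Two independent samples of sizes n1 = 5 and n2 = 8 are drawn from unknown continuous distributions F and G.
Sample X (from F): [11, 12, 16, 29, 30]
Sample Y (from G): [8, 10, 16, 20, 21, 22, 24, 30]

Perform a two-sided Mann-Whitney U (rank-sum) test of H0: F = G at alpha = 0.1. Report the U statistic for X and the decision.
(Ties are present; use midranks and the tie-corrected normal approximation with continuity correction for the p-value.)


Step 1: Combine and sort all 13 observations; assign midranks.
sorted (value, group): (8,Y), (10,Y), (11,X), (12,X), (16,X), (16,Y), (20,Y), (21,Y), (22,Y), (24,Y), (29,X), (30,X), (30,Y)
ranks: 8->1, 10->2, 11->3, 12->4, 16->5.5, 16->5.5, 20->7, 21->8, 22->9, 24->10, 29->11, 30->12.5, 30->12.5
Step 2: Rank sum for X: R1 = 3 + 4 + 5.5 + 11 + 12.5 = 36.
Step 3: U_X = R1 - n1(n1+1)/2 = 36 - 5*6/2 = 36 - 15 = 21.
       U_Y = n1*n2 - U_X = 40 - 21 = 19.
Step 4: Ties are present, so use the tie-corrected normal approximation (with continuity correction) for the p-value.
Step 5: p-value = 0.941492; compare to alpha = 0.1. fail to reject H0.

U_X = 21, p = 0.941492, fail to reject H0 at alpha = 0.1.


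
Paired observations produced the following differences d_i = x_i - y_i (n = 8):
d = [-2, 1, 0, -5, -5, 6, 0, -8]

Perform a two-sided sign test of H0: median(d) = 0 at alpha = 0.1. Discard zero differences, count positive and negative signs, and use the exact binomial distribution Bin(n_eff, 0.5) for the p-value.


Step 1: Discard zero differences. Original n = 8; n_eff = number of nonzero differences = 6.
Nonzero differences (with sign): -2, +1, -5, -5, +6, -8
Step 2: Count signs: positive = 2, negative = 4.
Step 3: Under H0: P(positive) = 0.5, so the number of positives S ~ Bin(6, 0.5).
Step 4: Two-sided exact p-value = sum of Bin(6,0.5) probabilities at or below the observed probability = 0.687500.
Step 5: alpha = 0.1. fail to reject H0.

n_eff = 6, pos = 2, neg = 4, p = 0.687500, fail to reject H0.


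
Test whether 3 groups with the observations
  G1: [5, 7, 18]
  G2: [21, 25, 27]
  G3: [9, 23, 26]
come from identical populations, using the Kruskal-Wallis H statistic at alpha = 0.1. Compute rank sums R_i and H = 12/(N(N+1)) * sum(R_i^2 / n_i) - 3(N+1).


Step 1: Combine all N = 9 observations and assign midranks.
sorted (value, group, rank): (5,G1,1), (7,G1,2), (9,G3,3), (18,G1,4), (21,G2,5), (23,G3,6), (25,G2,7), (26,G3,8), (27,G2,9)
Step 2: Sum ranks within each group.
R_1 = 7 (n_1 = 3)
R_2 = 21 (n_2 = 3)
R_3 = 17 (n_3 = 3)
Step 3: H = 12/(N(N+1)) * sum(R_i^2/n_i) - 3(N+1)
     = 12/(9*10) * (7^2/3 + 21^2/3 + 17^2/3) - 3*10
     = 0.133333 * 259.667 - 30
     = 4.622222.
Step 4: No ties, so H is used without correction.
Step 5: Under H0, H ~ chi^2(2); p-value = 0.099151.
Step 6: alpha = 0.1. reject H0.

H = 4.6222, df = 2, p = 0.099151, reject H0.


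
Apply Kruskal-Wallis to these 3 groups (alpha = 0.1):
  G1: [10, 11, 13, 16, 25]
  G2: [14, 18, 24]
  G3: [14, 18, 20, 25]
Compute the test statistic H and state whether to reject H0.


Step 1: Combine all N = 12 observations and assign midranks.
sorted (value, group, rank): (10,G1,1), (11,G1,2), (13,G1,3), (14,G2,4.5), (14,G3,4.5), (16,G1,6), (18,G2,7.5), (18,G3,7.5), (20,G3,9), (24,G2,10), (25,G1,11.5), (25,G3,11.5)
Step 2: Sum ranks within each group.
R_1 = 23.5 (n_1 = 5)
R_2 = 22 (n_2 = 3)
R_3 = 32.5 (n_3 = 4)
Step 3: H = 12/(N(N+1)) * sum(R_i^2/n_i) - 3(N+1)
     = 12/(12*13) * (23.5^2/5 + 22^2/3 + 32.5^2/4) - 3*13
     = 0.076923 * 535.846 - 39
     = 2.218910.
Step 4: Ties present; correction factor C = 1 - 18/(12^3 - 12) = 0.989510. Corrected H = 2.218910 / 0.989510 = 2.242432.
Step 5: Under H0, H ~ chi^2(2); p-value = 0.325883.
Step 6: alpha = 0.1. fail to reject H0.

H = 2.2424, df = 2, p = 0.325883, fail to reject H0.


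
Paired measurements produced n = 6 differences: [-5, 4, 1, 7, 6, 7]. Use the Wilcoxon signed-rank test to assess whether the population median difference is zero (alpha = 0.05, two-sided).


Step 1: Drop any zero differences (none here) and take |d_i|.
|d| = [5, 4, 1, 7, 6, 7]
Step 2: Midrank |d_i| (ties get averaged ranks).
ranks: |5|->3, |4|->2, |1|->1, |7|->5.5, |6|->4, |7|->5.5
Step 3: Attach original signs; sum ranks with positive sign and with negative sign.
W+ = 2 + 1 + 5.5 + 4 + 5.5 = 18
W- = 3 = 3
(Check: W+ + W- = 21 should equal n(n+1)/2 = 21.)
Step 4: Test statistic W = min(W+, W-) = 3.
Step 5: Ties in |d|, so use the tie-corrected normal approximation.
        E[W] = n(n+1)/4 = 6*7/4 = 10.5.
        Tie groups: |d|=7 (t=2); sum(t^3 - t) = 6.
        Var[W] = n(n+1)(2n+1)/24 - sum(t^3-t)/48 = 546/24 - 6/48 = 22.625.
        z = (W - E[W]) / sqrt(Var[W]) = (3 - 10.5) / 4.7566 = -1.5768.
        Two-sided p = 2*Phi(z) = 0.114850.
Step 6: alpha = 0.05. fail to reject H0.

W+ = 18, W- = 3, W = min = 3, p = 0.114850, fail to reject H0.


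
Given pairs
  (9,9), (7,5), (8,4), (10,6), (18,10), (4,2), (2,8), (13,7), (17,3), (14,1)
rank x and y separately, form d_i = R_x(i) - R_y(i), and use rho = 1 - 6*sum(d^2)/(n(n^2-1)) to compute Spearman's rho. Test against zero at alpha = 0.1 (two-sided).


Step 1: Rank x and y separately (midranks; no ties here).
rank(x): 9->5, 7->3, 8->4, 10->6, 18->10, 4->2, 2->1, 13->7, 17->9, 14->8
rank(y): 9->9, 5->5, 4->4, 6->6, 10->10, 2->2, 8->8, 7->7, 3->3, 1->1
Step 2: d_i = R_x(i) - R_y(i); compute d_i^2.
  (5-9)^2=16, (3-5)^2=4, (4-4)^2=0, (6-6)^2=0, (10-10)^2=0, (2-2)^2=0, (1-8)^2=49, (7-7)^2=0, (9-3)^2=36, (8-1)^2=49
sum(d^2) = 154.
Step 3: rho = 1 - 6*154 / (10*(10^2 - 1)) = 1 - 924/990 = 0.066667.
Step 4: Under H0, t = rho * sqrt((n-2)/(1-rho^2)) = 0.1890 ~ t(8).
Step 5: Two-sided p-value from the t-distribution with 8 df = 0.854813.
Step 6: alpha = 0.1. fail to reject H0.

rho = 0.0667, p = 0.854813, fail to reject H0 at alpha = 0.1.


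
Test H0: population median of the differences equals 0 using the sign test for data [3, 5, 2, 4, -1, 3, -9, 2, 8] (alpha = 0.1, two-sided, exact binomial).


Step 1: Discard zero differences. Original n = 9; n_eff = number of nonzero differences = 9.
Nonzero differences (with sign): +3, +5, +2, +4, -1, +3, -9, +2, +8
Step 2: Count signs: positive = 7, negative = 2.
Step 3: Under H0: P(positive) = 0.5, so the number of positives S ~ Bin(9, 0.5).
Step 4: Two-sided exact p-value = sum of Bin(9,0.5) probabilities at or below the observed probability = 0.179688.
Step 5: alpha = 0.1. fail to reject H0.

n_eff = 9, pos = 7, neg = 2, p = 0.179688, fail to reject H0.


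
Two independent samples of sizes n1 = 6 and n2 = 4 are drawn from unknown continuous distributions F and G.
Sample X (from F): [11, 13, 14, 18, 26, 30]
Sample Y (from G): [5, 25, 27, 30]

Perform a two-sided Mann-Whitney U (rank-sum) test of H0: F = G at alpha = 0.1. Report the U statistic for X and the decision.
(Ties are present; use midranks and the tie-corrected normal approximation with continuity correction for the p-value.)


Step 1: Combine and sort all 10 observations; assign midranks.
sorted (value, group): (5,Y), (11,X), (13,X), (14,X), (18,X), (25,Y), (26,X), (27,Y), (30,X), (30,Y)
ranks: 5->1, 11->2, 13->3, 14->4, 18->5, 25->6, 26->7, 27->8, 30->9.5, 30->9.5
Step 2: Rank sum for X: R1 = 2 + 3 + 4 + 5 + 7 + 9.5 = 30.5.
Step 3: U_X = R1 - n1(n1+1)/2 = 30.5 - 6*7/2 = 30.5 - 21 = 9.5.
       U_Y = n1*n2 - U_X = 24 - 9.5 = 14.5.
Step 4: Ties are present, so use the tie-corrected normal approximation (with continuity correction) for the p-value.
Step 5: p-value = 0.668870; compare to alpha = 0.1. fail to reject H0.

U_X = 9.5, p = 0.668870, fail to reject H0 at alpha = 0.1.


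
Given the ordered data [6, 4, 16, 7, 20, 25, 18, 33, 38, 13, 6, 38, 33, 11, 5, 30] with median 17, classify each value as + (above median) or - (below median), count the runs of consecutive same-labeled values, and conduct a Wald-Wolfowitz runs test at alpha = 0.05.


Step 1: Compute median = 17; label A = above, B = below.
Labels in order: BBBBAAAAABBAABBA  (n_A = 8, n_B = 8)
Step 2: Count runs R = 6.
Step 3: Under H0 (random ordering), E[R] = 2*n_A*n_B/(n_A+n_B) + 1 = 2*8*8/16 + 1 = 9.0000.
        Var[R] = 2*n_A*n_B*(2*n_A*n_B - n_A - n_B) / ((n_A+n_B)^2 * (n_A+n_B-1)) = 14336/3840 = 3.7333.
        SD[R] = 1.9322.
Step 4: Continuity-corrected z = (R + 0.5 - E[R]) / SD[R] = (6 + 0.5 - 9.0000) / 1.9322 = -1.2939.
Step 5: Two-sided p-value via normal approximation = 2*(1 - Phi(|z|)) = 0.195709.
Step 6: alpha = 0.05. fail to reject H0.

R = 6, z = -1.2939, p = 0.195709, fail to reject H0.


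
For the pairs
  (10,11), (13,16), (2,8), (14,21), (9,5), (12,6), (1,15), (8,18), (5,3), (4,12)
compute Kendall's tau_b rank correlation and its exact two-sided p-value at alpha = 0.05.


Step 1: Enumerate the 45 unordered pairs (i,j) with i<j and classify each by sign(x_j-x_i) * sign(y_j-y_i).
  (1,2):dx=+3,dy=+5->C; (1,3):dx=-8,dy=-3->C; (1,4):dx=+4,dy=+10->C; (1,5):dx=-1,dy=-6->C
  (1,6):dx=+2,dy=-5->D; (1,7):dx=-9,dy=+4->D; (1,8):dx=-2,dy=+7->D; (1,9):dx=-5,dy=-8->C
  (1,10):dx=-6,dy=+1->D; (2,3):dx=-11,dy=-8->C; (2,4):dx=+1,dy=+5->C; (2,5):dx=-4,dy=-11->C
  (2,6):dx=-1,dy=-10->C; (2,7):dx=-12,dy=-1->C; (2,8):dx=-5,dy=+2->D; (2,9):dx=-8,dy=-13->C
  (2,10):dx=-9,dy=-4->C; (3,4):dx=+12,dy=+13->C; (3,5):dx=+7,dy=-3->D; (3,6):dx=+10,dy=-2->D
  (3,7):dx=-1,dy=+7->D; (3,8):dx=+6,dy=+10->C; (3,9):dx=+3,dy=-5->D; (3,10):dx=+2,dy=+4->C
  (4,5):dx=-5,dy=-16->C; (4,6):dx=-2,dy=-15->C; (4,7):dx=-13,dy=-6->C; (4,8):dx=-6,dy=-3->C
  (4,9):dx=-9,dy=-18->C; (4,10):dx=-10,dy=-9->C; (5,6):dx=+3,dy=+1->C; (5,7):dx=-8,dy=+10->D
  (5,8):dx=-1,dy=+13->D; (5,9):dx=-4,dy=-2->C; (5,10):dx=-5,dy=+7->D; (6,7):dx=-11,dy=+9->D
  (6,8):dx=-4,dy=+12->D; (6,9):dx=-7,dy=-3->C; (6,10):dx=-8,dy=+6->D; (7,8):dx=+7,dy=+3->C
  (7,9):dx=+4,dy=-12->D; (7,10):dx=+3,dy=-3->D; (8,9):dx=-3,dy=-15->C; (8,10):dx=-4,dy=-6->C
  (9,10):dx=-1,dy=+9->D
Step 2: C = 27, D = 18, total pairs = 45.
Step 3: tau = (C - D)/(n(n-1)/2) = (27 - 18)/45 = 0.200000.
Step 4: Exact two-sided p-value (enumerate n! = 3628800 permutations of y under H0): p = 0.484313.
Step 5: alpha = 0.05. fail to reject H0.

tau_b = 0.2000 (C=27, D=18), p = 0.484313, fail to reject H0.


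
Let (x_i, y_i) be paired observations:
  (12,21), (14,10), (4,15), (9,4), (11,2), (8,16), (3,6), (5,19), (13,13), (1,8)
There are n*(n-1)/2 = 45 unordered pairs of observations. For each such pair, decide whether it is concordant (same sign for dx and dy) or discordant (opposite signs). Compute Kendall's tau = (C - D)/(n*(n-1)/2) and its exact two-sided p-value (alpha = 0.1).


Step 1: Enumerate the 45 unordered pairs (i,j) with i<j and classify each by sign(x_j-x_i) * sign(y_j-y_i).
  (1,2):dx=+2,dy=-11->D; (1,3):dx=-8,dy=-6->C; (1,4):dx=-3,dy=-17->C; (1,5):dx=-1,dy=-19->C
  (1,6):dx=-4,dy=-5->C; (1,7):dx=-9,dy=-15->C; (1,8):dx=-7,dy=-2->C; (1,9):dx=+1,dy=-8->D
  (1,10):dx=-11,dy=-13->C; (2,3):dx=-10,dy=+5->D; (2,4):dx=-5,dy=-6->C; (2,5):dx=-3,dy=-8->C
  (2,6):dx=-6,dy=+6->D; (2,7):dx=-11,dy=-4->C; (2,8):dx=-9,dy=+9->D; (2,9):dx=-1,dy=+3->D
  (2,10):dx=-13,dy=-2->C; (3,4):dx=+5,dy=-11->D; (3,5):dx=+7,dy=-13->D; (3,6):dx=+4,dy=+1->C
  (3,7):dx=-1,dy=-9->C; (3,8):dx=+1,dy=+4->C; (3,9):dx=+9,dy=-2->D; (3,10):dx=-3,dy=-7->C
  (4,5):dx=+2,dy=-2->D; (4,6):dx=-1,dy=+12->D; (4,7):dx=-6,dy=+2->D; (4,8):dx=-4,dy=+15->D
  (4,9):dx=+4,dy=+9->C; (4,10):dx=-8,dy=+4->D; (5,6):dx=-3,dy=+14->D; (5,7):dx=-8,dy=+4->D
  (5,8):dx=-6,dy=+17->D; (5,9):dx=+2,dy=+11->C; (5,10):dx=-10,dy=+6->D; (6,7):dx=-5,dy=-10->C
  (6,8):dx=-3,dy=+3->D; (6,9):dx=+5,dy=-3->D; (6,10):dx=-7,dy=-8->C; (7,8):dx=+2,dy=+13->C
  (7,9):dx=+10,dy=+7->C; (7,10):dx=-2,dy=+2->D; (8,9):dx=+8,dy=-6->D; (8,10):dx=-4,dy=-11->C
  (9,10):dx=-12,dy=-5->C
Step 2: C = 23, D = 22, total pairs = 45.
Step 3: tau = (C - D)/(n(n-1)/2) = (23 - 22)/45 = 0.022222.
Step 4: Exact two-sided p-value (enumerate n! = 3628800 permutations of y under H0): p = 1.000000.
Step 5: alpha = 0.1. fail to reject H0.

tau_b = 0.0222 (C=23, D=22), p = 1.000000, fail to reject H0.


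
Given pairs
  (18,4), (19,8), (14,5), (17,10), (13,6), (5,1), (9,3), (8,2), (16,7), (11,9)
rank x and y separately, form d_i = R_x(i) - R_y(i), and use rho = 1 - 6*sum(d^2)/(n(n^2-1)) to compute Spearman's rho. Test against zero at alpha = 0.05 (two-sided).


Step 1: Rank x and y separately (midranks; no ties here).
rank(x): 18->9, 19->10, 14->6, 17->8, 13->5, 5->1, 9->3, 8->2, 16->7, 11->4
rank(y): 4->4, 8->8, 5->5, 10->10, 6->6, 1->1, 3->3, 2->2, 7->7, 9->9
Step 2: d_i = R_x(i) - R_y(i); compute d_i^2.
  (9-4)^2=25, (10-8)^2=4, (6-5)^2=1, (8-10)^2=4, (5-6)^2=1, (1-1)^2=0, (3-3)^2=0, (2-2)^2=0, (7-7)^2=0, (4-9)^2=25
sum(d^2) = 60.
Step 3: rho = 1 - 6*60 / (10*(10^2 - 1)) = 1 - 360/990 = 0.636364.
Step 4: Under H0, t = rho * sqrt((n-2)/(1-rho^2)) = 2.3333 ~ t(8).
Step 5: Two-sided p-value from the t-distribution with 8 df = 0.047912.
Step 6: alpha = 0.05. reject H0.

rho = 0.6364, p = 0.047912, reject H0 at alpha = 0.05.


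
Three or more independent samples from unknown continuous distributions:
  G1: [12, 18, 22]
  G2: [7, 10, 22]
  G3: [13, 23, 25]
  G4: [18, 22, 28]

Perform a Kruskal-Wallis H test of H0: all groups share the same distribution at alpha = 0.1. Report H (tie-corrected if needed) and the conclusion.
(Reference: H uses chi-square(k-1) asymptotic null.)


Step 1: Combine all N = 12 observations and assign midranks.
sorted (value, group, rank): (7,G2,1), (10,G2,2), (12,G1,3), (13,G3,4), (18,G1,5.5), (18,G4,5.5), (22,G1,8), (22,G2,8), (22,G4,8), (23,G3,10), (25,G3,11), (28,G4,12)
Step 2: Sum ranks within each group.
R_1 = 16.5 (n_1 = 3)
R_2 = 11 (n_2 = 3)
R_3 = 25 (n_3 = 3)
R_4 = 25.5 (n_4 = 3)
Step 3: H = 12/(N(N+1)) * sum(R_i^2/n_i) - 3(N+1)
     = 12/(12*13) * (16.5^2/3 + 11^2/3 + 25^2/3 + 25.5^2/3) - 3*13
     = 0.076923 * 556.167 - 39
     = 3.782051.
Step 4: Ties present; correction factor C = 1 - 30/(12^3 - 12) = 0.982517. Corrected H = 3.782051 / 0.982517 = 3.849348.
Step 5: Under H0, H ~ chi^2(3); p-value = 0.278198.
Step 6: alpha = 0.1. fail to reject H0.

H = 3.8493, df = 3, p = 0.278198, fail to reject H0.


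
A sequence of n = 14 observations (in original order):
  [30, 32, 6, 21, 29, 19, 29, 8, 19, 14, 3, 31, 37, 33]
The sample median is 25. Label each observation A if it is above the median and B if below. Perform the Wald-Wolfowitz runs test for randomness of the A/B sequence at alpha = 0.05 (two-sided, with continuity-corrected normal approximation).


Step 1: Compute median = 25; label A = above, B = below.
Labels in order: AABBABABBBBAAA  (n_A = 7, n_B = 7)
Step 2: Count runs R = 7.
Step 3: Under H0 (random ordering), E[R] = 2*n_A*n_B/(n_A+n_B) + 1 = 2*7*7/14 + 1 = 8.0000.
        Var[R] = 2*n_A*n_B*(2*n_A*n_B - n_A - n_B) / ((n_A+n_B)^2 * (n_A+n_B-1)) = 8232/2548 = 3.2308.
        SD[R] = 1.7974.
Step 4: Continuity-corrected z = (R + 0.5 - E[R]) / SD[R] = (7 + 0.5 - 8.0000) / 1.7974 = -0.2782.
Step 5: Two-sided p-value via normal approximation = 2*(1 - Phi(|z|)) = 0.780879.
Step 6: alpha = 0.05. fail to reject H0.

R = 7, z = -0.2782, p = 0.780879, fail to reject H0.


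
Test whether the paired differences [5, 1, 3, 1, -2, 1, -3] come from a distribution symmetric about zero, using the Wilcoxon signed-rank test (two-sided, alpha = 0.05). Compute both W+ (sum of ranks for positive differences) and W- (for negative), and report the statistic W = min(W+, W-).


Step 1: Drop any zero differences (none here) and take |d_i|.
|d| = [5, 1, 3, 1, 2, 1, 3]
Step 2: Midrank |d_i| (ties get averaged ranks).
ranks: |5|->7, |1|->2, |3|->5.5, |1|->2, |2|->4, |1|->2, |3|->5.5
Step 3: Attach original signs; sum ranks with positive sign and with negative sign.
W+ = 7 + 2 + 5.5 + 2 + 2 = 18.5
W- = 4 + 5.5 = 9.5
(Check: W+ + W- = 28 should equal n(n+1)/2 = 28.)
Step 4: Test statistic W = min(W+, W-) = 9.5.
Step 5: Ties in |d|, so use the tie-corrected normal approximation.
        E[W] = n(n+1)/4 = 7*8/4 = 14.
        Tie groups: |d|=1 (t=3), |d|=3 (t=2); sum(t^3 - t) = 30.
        Var[W] = n(n+1)(2n+1)/24 - sum(t^3-t)/48 = 840/24 - 30/48 = 34.375.
        z = (W - E[W]) / sqrt(Var[W]) = (9.5 - 14) / 5.8630 = -0.7675.
        Two-sided p = 2*Phi(z) = 0.442771.
Step 6: alpha = 0.05. fail to reject H0.

W+ = 18.5, W- = 9.5, W = min = 9.5, p = 0.442771, fail to reject H0.


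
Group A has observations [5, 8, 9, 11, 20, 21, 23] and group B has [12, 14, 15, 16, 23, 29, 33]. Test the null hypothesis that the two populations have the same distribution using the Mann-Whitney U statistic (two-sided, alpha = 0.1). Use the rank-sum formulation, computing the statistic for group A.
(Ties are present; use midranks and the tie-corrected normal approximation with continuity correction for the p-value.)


Step 1: Combine and sort all 14 observations; assign midranks.
sorted (value, group): (5,X), (8,X), (9,X), (11,X), (12,Y), (14,Y), (15,Y), (16,Y), (20,X), (21,X), (23,X), (23,Y), (29,Y), (33,Y)
ranks: 5->1, 8->2, 9->3, 11->4, 12->5, 14->6, 15->7, 16->8, 20->9, 21->10, 23->11.5, 23->11.5, 29->13, 33->14
Step 2: Rank sum for X: R1 = 1 + 2 + 3 + 4 + 9 + 10 + 11.5 = 40.5.
Step 3: U_X = R1 - n1(n1+1)/2 = 40.5 - 7*8/2 = 40.5 - 28 = 12.5.
       U_Y = n1*n2 - U_X = 49 - 12.5 = 36.5.
Step 4: Ties are present, so use the tie-corrected normal approximation (with continuity correction) for the p-value.
Step 5: p-value = 0.141282; compare to alpha = 0.1. fail to reject H0.

U_X = 12.5, p = 0.141282, fail to reject H0 at alpha = 0.1.


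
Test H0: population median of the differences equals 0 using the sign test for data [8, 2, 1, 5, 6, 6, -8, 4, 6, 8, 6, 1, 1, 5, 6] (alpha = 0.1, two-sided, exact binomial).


Step 1: Discard zero differences. Original n = 15; n_eff = number of nonzero differences = 15.
Nonzero differences (with sign): +8, +2, +1, +5, +6, +6, -8, +4, +6, +8, +6, +1, +1, +5, +6
Step 2: Count signs: positive = 14, negative = 1.
Step 3: Under H0: P(positive) = 0.5, so the number of positives S ~ Bin(15, 0.5).
Step 4: Two-sided exact p-value = sum of Bin(15,0.5) probabilities at or below the observed probability = 0.000977.
Step 5: alpha = 0.1. reject H0.

n_eff = 15, pos = 14, neg = 1, p = 0.000977, reject H0.


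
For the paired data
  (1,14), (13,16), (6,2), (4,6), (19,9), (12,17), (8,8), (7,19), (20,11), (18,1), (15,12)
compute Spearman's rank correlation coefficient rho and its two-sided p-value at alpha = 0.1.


Step 1: Rank x and y separately (midranks; no ties here).
rank(x): 1->1, 13->7, 6->3, 4->2, 19->10, 12->6, 8->5, 7->4, 20->11, 18->9, 15->8
rank(y): 14->8, 16->9, 2->2, 6->3, 9->5, 17->10, 8->4, 19->11, 11->6, 1->1, 12->7
Step 2: d_i = R_x(i) - R_y(i); compute d_i^2.
  (1-8)^2=49, (7-9)^2=4, (3-2)^2=1, (2-3)^2=1, (10-5)^2=25, (6-10)^2=16, (5-4)^2=1, (4-11)^2=49, (11-6)^2=25, (9-1)^2=64, (8-7)^2=1
sum(d^2) = 236.
Step 3: rho = 1 - 6*236 / (11*(11^2 - 1)) = 1 - 1416/1320 = -0.072727.
Step 4: Under H0, t = rho * sqrt((n-2)/(1-rho^2)) = -0.2188 ~ t(9).
Step 5: Two-sided p-value from the t-distribution with 9 df = 0.831716.
Step 6: alpha = 0.1. fail to reject H0.

rho = -0.0727, p = 0.831716, fail to reject H0 at alpha = 0.1.


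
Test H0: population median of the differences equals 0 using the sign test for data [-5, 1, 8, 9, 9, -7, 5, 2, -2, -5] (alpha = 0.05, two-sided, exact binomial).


Step 1: Discard zero differences. Original n = 10; n_eff = number of nonzero differences = 10.
Nonzero differences (with sign): -5, +1, +8, +9, +9, -7, +5, +2, -2, -5
Step 2: Count signs: positive = 6, negative = 4.
Step 3: Under H0: P(positive) = 0.5, so the number of positives S ~ Bin(10, 0.5).
Step 4: Two-sided exact p-value = sum of Bin(10,0.5) probabilities at or below the observed probability = 0.753906.
Step 5: alpha = 0.05. fail to reject H0.

n_eff = 10, pos = 6, neg = 4, p = 0.753906, fail to reject H0.


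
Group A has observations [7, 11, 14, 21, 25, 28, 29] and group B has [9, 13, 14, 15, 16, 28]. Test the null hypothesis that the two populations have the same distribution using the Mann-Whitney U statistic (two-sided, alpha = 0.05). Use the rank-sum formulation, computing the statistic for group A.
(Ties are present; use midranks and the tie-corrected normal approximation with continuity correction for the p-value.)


Step 1: Combine and sort all 13 observations; assign midranks.
sorted (value, group): (7,X), (9,Y), (11,X), (13,Y), (14,X), (14,Y), (15,Y), (16,Y), (21,X), (25,X), (28,X), (28,Y), (29,X)
ranks: 7->1, 9->2, 11->3, 13->4, 14->5.5, 14->5.5, 15->7, 16->8, 21->9, 25->10, 28->11.5, 28->11.5, 29->13
Step 2: Rank sum for X: R1 = 1 + 3 + 5.5 + 9 + 10 + 11.5 + 13 = 53.
Step 3: U_X = R1 - n1(n1+1)/2 = 53 - 7*8/2 = 53 - 28 = 25.
       U_Y = n1*n2 - U_X = 42 - 25 = 17.
Step 4: Ties are present, so use the tie-corrected normal approximation (with continuity correction) for the p-value.
Step 5: p-value = 0.616104; compare to alpha = 0.05. fail to reject H0.

U_X = 25, p = 0.616104, fail to reject H0 at alpha = 0.05.


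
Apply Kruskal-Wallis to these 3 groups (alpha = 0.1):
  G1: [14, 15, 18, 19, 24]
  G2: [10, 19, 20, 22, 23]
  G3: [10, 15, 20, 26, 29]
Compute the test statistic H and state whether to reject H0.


Step 1: Combine all N = 15 observations and assign midranks.
sorted (value, group, rank): (10,G2,1.5), (10,G3,1.5), (14,G1,3), (15,G1,4.5), (15,G3,4.5), (18,G1,6), (19,G1,7.5), (19,G2,7.5), (20,G2,9.5), (20,G3,9.5), (22,G2,11), (23,G2,12), (24,G1,13), (26,G3,14), (29,G3,15)
Step 2: Sum ranks within each group.
R_1 = 34 (n_1 = 5)
R_2 = 41.5 (n_2 = 5)
R_3 = 44.5 (n_3 = 5)
Step 3: H = 12/(N(N+1)) * sum(R_i^2/n_i) - 3(N+1)
     = 12/(15*16) * (34^2/5 + 41.5^2/5 + 44.5^2/5) - 3*16
     = 0.050000 * 971.7 - 48
     = 0.585000.
Step 4: Ties present; correction factor C = 1 - 24/(15^3 - 15) = 0.992857. Corrected H = 0.585000 / 0.992857 = 0.589209.
Step 5: Under H0, H ~ chi^2(2); p-value = 0.744826.
Step 6: alpha = 0.1. fail to reject H0.

H = 0.5892, df = 2, p = 0.744826, fail to reject H0.


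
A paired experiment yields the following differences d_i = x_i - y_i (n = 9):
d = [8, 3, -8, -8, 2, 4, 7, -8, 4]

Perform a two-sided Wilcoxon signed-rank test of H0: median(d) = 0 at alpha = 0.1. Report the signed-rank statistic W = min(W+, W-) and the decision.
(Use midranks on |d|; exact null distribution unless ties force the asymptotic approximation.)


Step 1: Drop any zero differences (none here) and take |d_i|.
|d| = [8, 3, 8, 8, 2, 4, 7, 8, 4]
Step 2: Midrank |d_i| (ties get averaged ranks).
ranks: |8|->7.5, |3|->2, |8|->7.5, |8|->7.5, |2|->1, |4|->3.5, |7|->5, |8|->7.5, |4|->3.5
Step 3: Attach original signs; sum ranks with positive sign and with negative sign.
W+ = 7.5 + 2 + 1 + 3.5 + 5 + 3.5 = 22.5
W- = 7.5 + 7.5 + 7.5 = 22.5
(Check: W+ + W- = 45 should equal n(n+1)/2 = 45.)
Step 4: Test statistic W = min(W+, W-) = 22.5.
Step 5: Ties in |d|, so use the tie-corrected normal approximation.
        E[W] = n(n+1)/4 = 9*10/4 = 22.5.
        Tie groups: |d|=4 (t=2), |d|=8 (t=4); sum(t^3 - t) = 66.
        Var[W] = n(n+1)(2n+1)/24 - sum(t^3-t)/48 = 1710/24 - 66/48 = 69.875.
        z = (W - E[W]) / sqrt(Var[W]) = (22.5 - 22.5) / 8.3591 = 0.0000.
        Two-sided p = 2*Phi(z) = 1.000000.
Step 6: alpha = 0.1. fail to reject H0.

W+ = 22.5, W- = 22.5, W = min = 22.5, p = 1.000000, fail to reject H0.


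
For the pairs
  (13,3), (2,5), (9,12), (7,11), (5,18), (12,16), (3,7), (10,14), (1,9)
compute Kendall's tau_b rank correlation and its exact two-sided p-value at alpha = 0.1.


Step 1: Enumerate the 36 unordered pairs (i,j) with i<j and classify each by sign(x_j-x_i) * sign(y_j-y_i).
  (1,2):dx=-11,dy=+2->D; (1,3):dx=-4,dy=+9->D; (1,4):dx=-6,dy=+8->D; (1,5):dx=-8,dy=+15->D
  (1,6):dx=-1,dy=+13->D; (1,7):dx=-10,dy=+4->D; (1,8):dx=-3,dy=+11->D; (1,9):dx=-12,dy=+6->D
  (2,3):dx=+7,dy=+7->C; (2,4):dx=+5,dy=+6->C; (2,5):dx=+3,dy=+13->C; (2,6):dx=+10,dy=+11->C
  (2,7):dx=+1,dy=+2->C; (2,8):dx=+8,dy=+9->C; (2,9):dx=-1,dy=+4->D; (3,4):dx=-2,dy=-1->C
  (3,5):dx=-4,dy=+6->D; (3,6):dx=+3,dy=+4->C; (3,7):dx=-6,dy=-5->C; (3,8):dx=+1,dy=+2->C
  (3,9):dx=-8,dy=-3->C; (4,5):dx=-2,dy=+7->D; (4,6):dx=+5,dy=+5->C; (4,7):dx=-4,dy=-4->C
  (4,8):dx=+3,dy=+3->C; (4,9):dx=-6,dy=-2->C; (5,6):dx=+7,dy=-2->D; (5,7):dx=-2,dy=-11->C
  (5,8):dx=+5,dy=-4->D; (5,9):dx=-4,dy=-9->C; (6,7):dx=-9,dy=-9->C; (6,8):dx=-2,dy=-2->C
  (6,9):dx=-11,dy=-7->C; (7,8):dx=+7,dy=+7->C; (7,9):dx=-2,dy=+2->D; (8,9):dx=-9,dy=-5->C
Step 2: C = 22, D = 14, total pairs = 36.
Step 3: tau = (C - D)/(n(n-1)/2) = (22 - 14)/36 = 0.222222.
Step 4: Exact two-sided p-value (enumerate n! = 362880 permutations of y under H0): p = 0.476709.
Step 5: alpha = 0.1. fail to reject H0.

tau_b = 0.2222 (C=22, D=14), p = 0.476709, fail to reject H0.


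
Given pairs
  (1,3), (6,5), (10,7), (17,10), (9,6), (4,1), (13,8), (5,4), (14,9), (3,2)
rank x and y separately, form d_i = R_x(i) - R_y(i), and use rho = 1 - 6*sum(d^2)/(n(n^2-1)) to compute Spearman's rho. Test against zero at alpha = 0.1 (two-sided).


Step 1: Rank x and y separately (midranks; no ties here).
rank(x): 1->1, 6->5, 10->7, 17->10, 9->6, 4->3, 13->8, 5->4, 14->9, 3->2
rank(y): 3->3, 5->5, 7->7, 10->10, 6->6, 1->1, 8->8, 4->4, 9->9, 2->2
Step 2: d_i = R_x(i) - R_y(i); compute d_i^2.
  (1-3)^2=4, (5-5)^2=0, (7-7)^2=0, (10-10)^2=0, (6-6)^2=0, (3-1)^2=4, (8-8)^2=0, (4-4)^2=0, (9-9)^2=0, (2-2)^2=0
sum(d^2) = 8.
Step 3: rho = 1 - 6*8 / (10*(10^2 - 1)) = 1 - 48/990 = 0.951515.
Step 4: Under H0, t = rho * sqrt((n-2)/(1-rho^2)) = 8.7493 ~ t(8).
Step 5: Two-sided p-value from the t-distribution with 8 df = 0.000023.
Step 6: alpha = 0.1. reject H0.

rho = 0.9515, p = 0.000023, reject H0 at alpha = 0.1.


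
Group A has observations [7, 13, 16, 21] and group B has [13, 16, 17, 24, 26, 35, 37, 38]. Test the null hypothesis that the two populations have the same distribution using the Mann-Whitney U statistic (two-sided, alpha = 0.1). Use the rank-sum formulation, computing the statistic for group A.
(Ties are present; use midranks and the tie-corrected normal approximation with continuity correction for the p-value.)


Step 1: Combine and sort all 12 observations; assign midranks.
sorted (value, group): (7,X), (13,X), (13,Y), (16,X), (16,Y), (17,Y), (21,X), (24,Y), (26,Y), (35,Y), (37,Y), (38,Y)
ranks: 7->1, 13->2.5, 13->2.5, 16->4.5, 16->4.5, 17->6, 21->7, 24->8, 26->9, 35->10, 37->11, 38->12
Step 2: Rank sum for X: R1 = 1 + 2.5 + 4.5 + 7 = 15.
Step 3: U_X = R1 - n1(n1+1)/2 = 15 - 4*5/2 = 15 - 10 = 5.
       U_Y = n1*n2 - U_X = 32 - 5 = 27.
Step 4: Ties are present, so use the tie-corrected normal approximation (with continuity correction) for the p-value.
Step 5: p-value = 0.073517; compare to alpha = 0.1. reject H0.

U_X = 5, p = 0.073517, reject H0 at alpha = 0.1.


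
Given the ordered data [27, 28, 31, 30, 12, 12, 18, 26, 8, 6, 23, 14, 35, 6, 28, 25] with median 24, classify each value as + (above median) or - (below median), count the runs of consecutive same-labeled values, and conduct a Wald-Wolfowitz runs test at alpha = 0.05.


Step 1: Compute median = 24; label A = above, B = below.
Labels in order: AAAABBBABBBBABAA  (n_A = 8, n_B = 8)
Step 2: Count runs R = 7.
Step 3: Under H0 (random ordering), E[R] = 2*n_A*n_B/(n_A+n_B) + 1 = 2*8*8/16 + 1 = 9.0000.
        Var[R] = 2*n_A*n_B*(2*n_A*n_B - n_A - n_B) / ((n_A+n_B)^2 * (n_A+n_B-1)) = 14336/3840 = 3.7333.
        SD[R] = 1.9322.
Step 4: Continuity-corrected z = (R + 0.5 - E[R]) / SD[R] = (7 + 0.5 - 9.0000) / 1.9322 = -0.7763.
Step 5: Two-sided p-value via normal approximation = 2*(1 - Phi(|z|)) = 0.437558.
Step 6: alpha = 0.05. fail to reject H0.

R = 7, z = -0.7763, p = 0.437558, fail to reject H0.


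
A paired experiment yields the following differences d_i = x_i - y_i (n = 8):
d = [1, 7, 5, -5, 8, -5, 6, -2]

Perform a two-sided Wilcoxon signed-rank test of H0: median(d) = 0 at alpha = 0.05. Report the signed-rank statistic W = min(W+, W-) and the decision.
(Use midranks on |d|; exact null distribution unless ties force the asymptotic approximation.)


Step 1: Drop any zero differences (none here) and take |d_i|.
|d| = [1, 7, 5, 5, 8, 5, 6, 2]
Step 2: Midrank |d_i| (ties get averaged ranks).
ranks: |1|->1, |7|->7, |5|->4, |5|->4, |8|->8, |5|->4, |6|->6, |2|->2
Step 3: Attach original signs; sum ranks with positive sign and with negative sign.
W+ = 1 + 7 + 4 + 8 + 6 = 26
W- = 4 + 4 + 2 = 10
(Check: W+ + W- = 36 should equal n(n+1)/2 = 36.)
Step 4: Test statistic W = min(W+, W-) = 10.
Step 5: Ties in |d|, so use the tie-corrected normal approximation.
        E[W] = n(n+1)/4 = 8*9/4 = 18.
        Tie groups: |d|=5 (t=3); sum(t^3 - t) = 24.
        Var[W] = n(n+1)(2n+1)/24 - sum(t^3-t)/48 = 1224/24 - 24/48 = 50.5.
        z = (W - E[W]) / sqrt(Var[W]) = (10 - 18) / 7.1063 = -1.1258.
        Two-sided p = 2*Phi(z) = 0.260269.
Step 6: alpha = 0.05. fail to reject H0.

W+ = 26, W- = 10, W = min = 10, p = 0.260269, fail to reject H0.


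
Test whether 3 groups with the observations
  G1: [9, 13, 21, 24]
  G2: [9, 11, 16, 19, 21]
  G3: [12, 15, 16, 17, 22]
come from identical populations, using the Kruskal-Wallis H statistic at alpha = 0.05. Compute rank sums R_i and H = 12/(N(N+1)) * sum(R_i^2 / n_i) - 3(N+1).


Step 1: Combine all N = 14 observations and assign midranks.
sorted (value, group, rank): (9,G1,1.5), (9,G2,1.5), (11,G2,3), (12,G3,4), (13,G1,5), (15,G3,6), (16,G2,7.5), (16,G3,7.5), (17,G3,9), (19,G2,10), (21,G1,11.5), (21,G2,11.5), (22,G3,13), (24,G1,14)
Step 2: Sum ranks within each group.
R_1 = 32 (n_1 = 4)
R_2 = 33.5 (n_2 = 5)
R_3 = 39.5 (n_3 = 5)
Step 3: H = 12/(N(N+1)) * sum(R_i^2/n_i) - 3(N+1)
     = 12/(14*15) * (32^2/4 + 33.5^2/5 + 39.5^2/5) - 3*15
     = 0.057143 * 792.5 - 45
     = 0.285714.
Step 4: Ties present; correction factor C = 1 - 18/(14^3 - 14) = 0.993407. Corrected H = 0.285714 / 0.993407 = 0.287611.
Step 5: Under H0, H ~ chi^2(2); p-value = 0.866056.
Step 6: alpha = 0.05. fail to reject H0.

H = 0.2876, df = 2, p = 0.866056, fail to reject H0.


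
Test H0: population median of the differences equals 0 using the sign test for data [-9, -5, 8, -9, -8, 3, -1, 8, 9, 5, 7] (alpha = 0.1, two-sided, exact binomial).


Step 1: Discard zero differences. Original n = 11; n_eff = number of nonzero differences = 11.
Nonzero differences (with sign): -9, -5, +8, -9, -8, +3, -1, +8, +9, +5, +7
Step 2: Count signs: positive = 6, negative = 5.
Step 3: Under H0: P(positive) = 0.5, so the number of positives S ~ Bin(11, 0.5).
Step 4: Two-sided exact p-value = sum of Bin(11,0.5) probabilities at or below the observed probability = 1.000000.
Step 5: alpha = 0.1. fail to reject H0.

n_eff = 11, pos = 6, neg = 5, p = 1.000000, fail to reject H0.
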